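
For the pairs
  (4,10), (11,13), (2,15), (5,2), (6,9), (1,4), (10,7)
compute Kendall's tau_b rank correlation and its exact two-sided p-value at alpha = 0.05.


Step 1: Enumerate the 21 unordered pairs (i,j) with i<j and classify each by sign(x_j-x_i) * sign(y_j-y_i).
  (1,2):dx=+7,dy=+3->C; (1,3):dx=-2,dy=+5->D; (1,4):dx=+1,dy=-8->D; (1,5):dx=+2,dy=-1->D
  (1,6):dx=-3,dy=-6->C; (1,7):dx=+6,dy=-3->D; (2,3):dx=-9,dy=+2->D; (2,4):dx=-6,dy=-11->C
  (2,5):dx=-5,dy=-4->C; (2,6):dx=-10,dy=-9->C; (2,7):dx=-1,dy=-6->C; (3,4):dx=+3,dy=-13->D
  (3,5):dx=+4,dy=-6->D; (3,6):dx=-1,dy=-11->C; (3,7):dx=+8,dy=-8->D; (4,5):dx=+1,dy=+7->C
  (4,6):dx=-4,dy=+2->D; (4,7):dx=+5,dy=+5->C; (5,6):dx=-5,dy=-5->C; (5,7):dx=+4,dy=-2->D
  (6,7):dx=+9,dy=+3->C
Step 2: C = 11, D = 10, total pairs = 21.
Step 3: tau = (C - D)/(n(n-1)/2) = (11 - 10)/21 = 0.047619.
Step 4: Exact two-sided p-value (enumerate n! = 5040 permutations of y under H0): p = 1.000000.
Step 5: alpha = 0.05. fail to reject H0.

tau_b = 0.0476 (C=11, D=10), p = 1.000000, fail to reject H0.


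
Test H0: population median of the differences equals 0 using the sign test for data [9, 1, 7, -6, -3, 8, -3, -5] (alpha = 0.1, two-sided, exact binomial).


Step 1: Discard zero differences. Original n = 8; n_eff = number of nonzero differences = 8.
Nonzero differences (with sign): +9, +1, +7, -6, -3, +8, -3, -5
Step 2: Count signs: positive = 4, negative = 4.
Step 3: Under H0: P(positive) = 0.5, so the number of positives S ~ Bin(8, 0.5).
Step 4: Two-sided exact p-value = sum of Bin(8,0.5) probabilities at or below the observed probability = 1.000000.
Step 5: alpha = 0.1. fail to reject H0.

n_eff = 8, pos = 4, neg = 4, p = 1.000000, fail to reject H0.


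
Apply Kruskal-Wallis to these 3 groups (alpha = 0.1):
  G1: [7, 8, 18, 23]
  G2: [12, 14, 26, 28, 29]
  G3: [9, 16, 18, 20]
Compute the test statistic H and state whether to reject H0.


Step 1: Combine all N = 13 observations and assign midranks.
sorted (value, group, rank): (7,G1,1), (8,G1,2), (9,G3,3), (12,G2,4), (14,G2,5), (16,G3,6), (18,G1,7.5), (18,G3,7.5), (20,G3,9), (23,G1,10), (26,G2,11), (28,G2,12), (29,G2,13)
Step 2: Sum ranks within each group.
R_1 = 20.5 (n_1 = 4)
R_2 = 45 (n_2 = 5)
R_3 = 25.5 (n_3 = 4)
Step 3: H = 12/(N(N+1)) * sum(R_i^2/n_i) - 3(N+1)
     = 12/(13*14) * (20.5^2/4 + 45^2/5 + 25.5^2/4) - 3*14
     = 0.065934 * 672.625 - 42
     = 2.348901.
Step 4: Ties present; correction factor C = 1 - 6/(13^3 - 13) = 0.997253. Corrected H = 2.348901 / 0.997253 = 2.355372.
Step 5: Under H0, H ~ chi^2(2); p-value = 0.307991.
Step 6: alpha = 0.1. fail to reject H0.

H = 2.3554, df = 2, p = 0.307991, fail to reject H0.


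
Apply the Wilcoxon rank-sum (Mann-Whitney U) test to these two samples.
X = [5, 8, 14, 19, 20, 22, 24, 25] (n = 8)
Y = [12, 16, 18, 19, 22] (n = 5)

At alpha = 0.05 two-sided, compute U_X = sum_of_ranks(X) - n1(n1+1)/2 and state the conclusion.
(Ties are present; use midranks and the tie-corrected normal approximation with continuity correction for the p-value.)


Step 1: Combine and sort all 13 observations; assign midranks.
sorted (value, group): (5,X), (8,X), (12,Y), (14,X), (16,Y), (18,Y), (19,X), (19,Y), (20,X), (22,X), (22,Y), (24,X), (25,X)
ranks: 5->1, 8->2, 12->3, 14->4, 16->5, 18->6, 19->7.5, 19->7.5, 20->9, 22->10.5, 22->10.5, 24->12, 25->13
Step 2: Rank sum for X: R1 = 1 + 2 + 4 + 7.5 + 9 + 10.5 + 12 + 13 = 59.
Step 3: U_X = R1 - n1(n1+1)/2 = 59 - 8*9/2 = 59 - 36 = 23.
       U_Y = n1*n2 - U_X = 40 - 23 = 17.
Step 4: Ties are present, so use the tie-corrected normal approximation (with continuity correction) for the p-value.
Step 5: p-value = 0.713640; compare to alpha = 0.05. fail to reject H0.

U_X = 23, p = 0.713640, fail to reject H0 at alpha = 0.05.


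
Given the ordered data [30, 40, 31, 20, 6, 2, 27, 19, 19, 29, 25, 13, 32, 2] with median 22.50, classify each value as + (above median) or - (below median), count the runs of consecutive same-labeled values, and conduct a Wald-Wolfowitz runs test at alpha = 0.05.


Step 1: Compute median = 22.50; label A = above, B = below.
Labels in order: AAABBBABBAABAB  (n_A = 7, n_B = 7)
Step 2: Count runs R = 8.
Step 3: Under H0 (random ordering), E[R] = 2*n_A*n_B/(n_A+n_B) + 1 = 2*7*7/14 + 1 = 8.0000.
        Var[R] = 2*n_A*n_B*(2*n_A*n_B - n_A - n_B) / ((n_A+n_B)^2 * (n_A+n_B-1)) = 8232/2548 = 3.2308.
        SD[R] = 1.7974.
Step 4: R = E[R], so z = 0 with no continuity correction.
Step 5: Two-sided p-value via normal approximation = 2*(1 - Phi(|z|)) = 1.000000.
Step 6: alpha = 0.05. fail to reject H0.

R = 8, z = 0.0000, p = 1.000000, fail to reject H0.


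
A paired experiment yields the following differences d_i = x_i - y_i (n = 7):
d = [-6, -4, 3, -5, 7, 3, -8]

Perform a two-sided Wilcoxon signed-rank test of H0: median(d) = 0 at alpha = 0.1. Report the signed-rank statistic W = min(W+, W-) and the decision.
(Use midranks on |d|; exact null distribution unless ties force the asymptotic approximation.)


Step 1: Drop any zero differences (none here) and take |d_i|.
|d| = [6, 4, 3, 5, 7, 3, 8]
Step 2: Midrank |d_i| (ties get averaged ranks).
ranks: |6|->5, |4|->3, |3|->1.5, |5|->4, |7|->6, |3|->1.5, |8|->7
Step 3: Attach original signs; sum ranks with positive sign and with negative sign.
W+ = 1.5 + 6 + 1.5 = 9
W- = 5 + 3 + 4 + 7 = 19
(Check: W+ + W- = 28 should equal n(n+1)/2 = 28.)
Step 4: Test statistic W = min(W+, W-) = 9.
Step 5: Ties in |d|, so use the tie-corrected normal approximation.
        E[W] = n(n+1)/4 = 7*8/4 = 14.
        Tie groups: |d|=3 (t=2); sum(t^3 - t) = 6.
        Var[W] = n(n+1)(2n+1)/24 - sum(t^3-t)/48 = 840/24 - 6/48 = 34.875.
        z = (W - E[W]) / sqrt(Var[W]) = (9 - 14) / 5.9055 = -0.8467.
        Two-sided p = 2*Phi(z) = 0.397180.
Step 6: alpha = 0.1. fail to reject H0.

W+ = 9, W- = 19, W = min = 9, p = 0.397180, fail to reject H0.


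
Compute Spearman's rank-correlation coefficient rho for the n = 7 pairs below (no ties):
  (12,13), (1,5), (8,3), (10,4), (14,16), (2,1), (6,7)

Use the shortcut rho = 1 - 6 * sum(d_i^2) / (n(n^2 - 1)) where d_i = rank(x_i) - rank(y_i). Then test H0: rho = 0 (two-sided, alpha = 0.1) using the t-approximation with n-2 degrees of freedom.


Step 1: Rank x and y separately (midranks; no ties here).
rank(x): 12->6, 1->1, 8->4, 10->5, 14->7, 2->2, 6->3
rank(y): 13->6, 5->4, 3->2, 4->3, 16->7, 1->1, 7->5
Step 2: d_i = R_x(i) - R_y(i); compute d_i^2.
  (6-6)^2=0, (1-4)^2=9, (4-2)^2=4, (5-3)^2=4, (7-7)^2=0, (2-1)^2=1, (3-5)^2=4
sum(d^2) = 22.
Step 3: rho = 1 - 6*22 / (7*(7^2 - 1)) = 1 - 132/336 = 0.607143.
Step 4: Under H0, t = rho * sqrt((n-2)/(1-rho^2)) = 1.7086 ~ t(5).
Step 5: Two-sided p-value from the t-distribution with 5 df = 0.148231.
Step 6: alpha = 0.1. fail to reject H0.

rho = 0.6071, p = 0.148231, fail to reject H0 at alpha = 0.1.


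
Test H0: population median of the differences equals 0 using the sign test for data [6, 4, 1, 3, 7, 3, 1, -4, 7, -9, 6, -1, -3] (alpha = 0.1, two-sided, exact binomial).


Step 1: Discard zero differences. Original n = 13; n_eff = number of nonzero differences = 13.
Nonzero differences (with sign): +6, +4, +1, +3, +7, +3, +1, -4, +7, -9, +6, -1, -3
Step 2: Count signs: positive = 9, negative = 4.
Step 3: Under H0: P(positive) = 0.5, so the number of positives S ~ Bin(13, 0.5).
Step 4: Two-sided exact p-value = sum of Bin(13,0.5) probabilities at or below the observed probability = 0.266846.
Step 5: alpha = 0.1. fail to reject H0.

n_eff = 13, pos = 9, neg = 4, p = 0.266846, fail to reject H0.


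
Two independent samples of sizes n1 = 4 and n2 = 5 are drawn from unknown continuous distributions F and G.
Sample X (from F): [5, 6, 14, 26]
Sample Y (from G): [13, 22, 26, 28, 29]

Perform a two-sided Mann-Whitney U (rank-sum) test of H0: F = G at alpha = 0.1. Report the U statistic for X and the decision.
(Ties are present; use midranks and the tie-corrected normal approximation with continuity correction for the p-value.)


Step 1: Combine and sort all 9 observations; assign midranks.
sorted (value, group): (5,X), (6,X), (13,Y), (14,X), (22,Y), (26,X), (26,Y), (28,Y), (29,Y)
ranks: 5->1, 6->2, 13->3, 14->4, 22->5, 26->6.5, 26->6.5, 28->8, 29->9
Step 2: Rank sum for X: R1 = 1 + 2 + 4 + 6.5 = 13.5.
Step 3: U_X = R1 - n1(n1+1)/2 = 13.5 - 4*5/2 = 13.5 - 10 = 3.5.
       U_Y = n1*n2 - U_X = 20 - 3.5 = 16.5.
Step 4: Ties are present, so use the tie-corrected normal approximation (with continuity correction) for the p-value.
Step 5: p-value = 0.139983; compare to alpha = 0.1. fail to reject H0.

U_X = 3.5, p = 0.139983, fail to reject H0 at alpha = 0.1.


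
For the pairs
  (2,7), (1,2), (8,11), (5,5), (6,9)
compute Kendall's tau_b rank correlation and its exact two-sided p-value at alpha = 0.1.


Step 1: Enumerate the 10 unordered pairs (i,j) with i<j and classify each by sign(x_j-x_i) * sign(y_j-y_i).
  (1,2):dx=-1,dy=-5->C; (1,3):dx=+6,dy=+4->C; (1,4):dx=+3,dy=-2->D; (1,5):dx=+4,dy=+2->C
  (2,3):dx=+7,dy=+9->C; (2,4):dx=+4,dy=+3->C; (2,5):dx=+5,dy=+7->C; (3,4):dx=-3,dy=-6->C
  (3,5):dx=-2,dy=-2->C; (4,5):dx=+1,dy=+4->C
Step 2: C = 9, D = 1, total pairs = 10.
Step 3: tau = (C - D)/(n(n-1)/2) = (9 - 1)/10 = 0.800000.
Step 4: Exact two-sided p-value (enumerate n! = 120 permutations of y under H0): p = 0.083333.
Step 5: alpha = 0.1. reject H0.

tau_b = 0.8000 (C=9, D=1), p = 0.083333, reject H0.


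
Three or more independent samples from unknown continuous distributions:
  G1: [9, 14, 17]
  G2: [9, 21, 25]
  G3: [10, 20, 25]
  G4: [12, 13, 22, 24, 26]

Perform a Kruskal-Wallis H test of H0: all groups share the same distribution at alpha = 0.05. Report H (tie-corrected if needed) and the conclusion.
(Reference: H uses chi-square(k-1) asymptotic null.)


Step 1: Combine all N = 14 observations and assign midranks.
sorted (value, group, rank): (9,G1,1.5), (9,G2,1.5), (10,G3,3), (12,G4,4), (13,G4,5), (14,G1,6), (17,G1,7), (20,G3,8), (21,G2,9), (22,G4,10), (24,G4,11), (25,G2,12.5), (25,G3,12.5), (26,G4,14)
Step 2: Sum ranks within each group.
R_1 = 14.5 (n_1 = 3)
R_2 = 23 (n_2 = 3)
R_3 = 23.5 (n_3 = 3)
R_4 = 44 (n_4 = 5)
Step 3: H = 12/(N(N+1)) * sum(R_i^2/n_i) - 3(N+1)
     = 12/(14*15) * (14.5^2/3 + 23^2/3 + 23.5^2/3 + 44^2/5) - 3*15
     = 0.057143 * 817.7 - 45
     = 1.725714.
Step 4: Ties present; correction factor C = 1 - 12/(14^3 - 14) = 0.995604. Corrected H = 1.725714 / 0.995604 = 1.733333.
Step 5: Under H0, H ~ chi^2(3); p-value = 0.629549.
Step 6: alpha = 0.05. fail to reject H0.

H = 1.7333, df = 3, p = 0.629549, fail to reject H0.


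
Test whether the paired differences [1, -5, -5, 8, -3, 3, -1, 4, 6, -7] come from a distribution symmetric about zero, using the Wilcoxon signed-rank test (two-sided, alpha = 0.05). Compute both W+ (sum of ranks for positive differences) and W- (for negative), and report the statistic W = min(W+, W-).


Step 1: Drop any zero differences (none here) and take |d_i|.
|d| = [1, 5, 5, 8, 3, 3, 1, 4, 6, 7]
Step 2: Midrank |d_i| (ties get averaged ranks).
ranks: |1|->1.5, |5|->6.5, |5|->6.5, |8|->10, |3|->3.5, |3|->3.5, |1|->1.5, |4|->5, |6|->8, |7|->9
Step 3: Attach original signs; sum ranks with positive sign and with negative sign.
W+ = 1.5 + 10 + 3.5 + 5 + 8 = 28
W- = 6.5 + 6.5 + 3.5 + 1.5 + 9 = 27
(Check: W+ + W- = 55 should equal n(n+1)/2 = 55.)
Step 4: Test statistic W = min(W+, W-) = 27.
Step 5: Ties in |d|, so use the tie-corrected normal approximation.
        E[W] = n(n+1)/4 = 10*11/4 = 27.5.
        Tie groups: |d|=1 (t=2), |d|=3 (t=2), |d|=5 (t=2); sum(t^3 - t) = 18.
        Var[W] = n(n+1)(2n+1)/24 - sum(t^3-t)/48 = 2310/24 - 18/48 = 95.875.
        z = (W - E[W]) / sqrt(Var[W]) = (27 - 27.5) / 9.7916 = -0.0511.
        Two-sided p = 2*Phi(z) = 0.959274.
Step 6: alpha = 0.05. fail to reject H0.

W+ = 28, W- = 27, W = min = 27, p = 0.959274, fail to reject H0.


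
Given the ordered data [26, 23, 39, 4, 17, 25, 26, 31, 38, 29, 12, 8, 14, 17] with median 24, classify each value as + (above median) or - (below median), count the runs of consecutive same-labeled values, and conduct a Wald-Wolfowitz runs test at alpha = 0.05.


Step 1: Compute median = 24; label A = above, B = below.
Labels in order: ABABBAAAAABBBB  (n_A = 7, n_B = 7)
Step 2: Count runs R = 6.
Step 3: Under H0 (random ordering), E[R] = 2*n_A*n_B/(n_A+n_B) + 1 = 2*7*7/14 + 1 = 8.0000.
        Var[R] = 2*n_A*n_B*(2*n_A*n_B - n_A - n_B) / ((n_A+n_B)^2 * (n_A+n_B-1)) = 8232/2548 = 3.2308.
        SD[R] = 1.7974.
Step 4: Continuity-corrected z = (R + 0.5 - E[R]) / SD[R] = (6 + 0.5 - 8.0000) / 1.7974 = -0.8345.
Step 5: Two-sided p-value via normal approximation = 2*(1 - Phi(|z|)) = 0.403986.
Step 6: alpha = 0.05. fail to reject H0.

R = 6, z = -0.8345, p = 0.403986, fail to reject H0.


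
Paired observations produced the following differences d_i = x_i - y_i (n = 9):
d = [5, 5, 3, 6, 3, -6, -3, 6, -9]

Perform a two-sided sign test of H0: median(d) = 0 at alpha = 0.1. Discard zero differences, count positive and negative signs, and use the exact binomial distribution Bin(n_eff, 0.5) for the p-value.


Step 1: Discard zero differences. Original n = 9; n_eff = number of nonzero differences = 9.
Nonzero differences (with sign): +5, +5, +3, +6, +3, -6, -3, +6, -9
Step 2: Count signs: positive = 6, negative = 3.
Step 3: Under H0: P(positive) = 0.5, so the number of positives S ~ Bin(9, 0.5).
Step 4: Two-sided exact p-value = sum of Bin(9,0.5) probabilities at or below the observed probability = 0.507812.
Step 5: alpha = 0.1. fail to reject H0.

n_eff = 9, pos = 6, neg = 3, p = 0.507812, fail to reject H0.


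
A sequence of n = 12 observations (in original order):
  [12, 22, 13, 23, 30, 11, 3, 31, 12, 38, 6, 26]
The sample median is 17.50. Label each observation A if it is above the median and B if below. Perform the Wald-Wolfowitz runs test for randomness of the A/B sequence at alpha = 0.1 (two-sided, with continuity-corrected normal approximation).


Step 1: Compute median = 17.50; label A = above, B = below.
Labels in order: BABAABBABABA  (n_A = 6, n_B = 6)
Step 2: Count runs R = 10.
Step 3: Under H0 (random ordering), E[R] = 2*n_A*n_B/(n_A+n_B) + 1 = 2*6*6/12 + 1 = 7.0000.
        Var[R] = 2*n_A*n_B*(2*n_A*n_B - n_A - n_B) / ((n_A+n_B)^2 * (n_A+n_B-1)) = 4320/1584 = 2.7273.
        SD[R] = 1.6514.
Step 4: Continuity-corrected z = (R - 0.5 - E[R]) / SD[R] = (10 - 0.5 - 7.0000) / 1.6514 = 1.5138.
Step 5: Two-sided p-value via normal approximation = 2*(1 - Phi(|z|)) = 0.130070.
Step 6: alpha = 0.1. fail to reject H0.

R = 10, z = 1.5138, p = 0.130070, fail to reject H0.


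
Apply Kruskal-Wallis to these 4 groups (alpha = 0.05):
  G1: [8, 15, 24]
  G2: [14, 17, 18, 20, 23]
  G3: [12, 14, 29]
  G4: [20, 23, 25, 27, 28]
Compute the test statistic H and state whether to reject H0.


Step 1: Combine all N = 16 observations and assign midranks.
sorted (value, group, rank): (8,G1,1), (12,G3,2), (14,G2,3.5), (14,G3,3.5), (15,G1,5), (17,G2,6), (18,G2,7), (20,G2,8.5), (20,G4,8.5), (23,G2,10.5), (23,G4,10.5), (24,G1,12), (25,G4,13), (27,G4,14), (28,G4,15), (29,G3,16)
Step 2: Sum ranks within each group.
R_1 = 18 (n_1 = 3)
R_2 = 35.5 (n_2 = 5)
R_3 = 21.5 (n_3 = 3)
R_4 = 61 (n_4 = 5)
Step 3: H = 12/(N(N+1)) * sum(R_i^2/n_i) - 3(N+1)
     = 12/(16*17) * (18^2/3 + 35.5^2/5 + 21.5^2/3 + 61^2/5) - 3*17
     = 0.044118 * 1258.33 - 51
     = 4.514706.
Step 4: Ties present; correction factor C = 1 - 18/(16^3 - 16) = 0.995588. Corrected H = 4.514706 / 0.995588 = 4.534712.
Step 5: Under H0, H ~ chi^2(3); p-value = 0.209215.
Step 6: alpha = 0.05. fail to reject H0.

H = 4.5347, df = 3, p = 0.209215, fail to reject H0.


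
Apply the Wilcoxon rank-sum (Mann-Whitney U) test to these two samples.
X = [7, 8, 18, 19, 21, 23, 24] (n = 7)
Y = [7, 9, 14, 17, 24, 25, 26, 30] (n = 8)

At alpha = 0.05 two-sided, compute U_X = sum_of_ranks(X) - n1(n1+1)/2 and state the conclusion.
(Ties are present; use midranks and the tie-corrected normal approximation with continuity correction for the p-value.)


Step 1: Combine and sort all 15 observations; assign midranks.
sorted (value, group): (7,X), (7,Y), (8,X), (9,Y), (14,Y), (17,Y), (18,X), (19,X), (21,X), (23,X), (24,X), (24,Y), (25,Y), (26,Y), (30,Y)
ranks: 7->1.5, 7->1.5, 8->3, 9->4, 14->5, 17->6, 18->7, 19->8, 21->9, 23->10, 24->11.5, 24->11.5, 25->13, 26->14, 30->15
Step 2: Rank sum for X: R1 = 1.5 + 3 + 7 + 8 + 9 + 10 + 11.5 = 50.
Step 3: U_X = R1 - n1(n1+1)/2 = 50 - 7*8/2 = 50 - 28 = 22.
       U_Y = n1*n2 - U_X = 56 - 22 = 34.
Step 4: Ties are present, so use the tie-corrected normal approximation (with continuity correction) for the p-value.
Step 5: p-value = 0.523707; compare to alpha = 0.05. fail to reject H0.

U_X = 22, p = 0.523707, fail to reject H0 at alpha = 0.05.


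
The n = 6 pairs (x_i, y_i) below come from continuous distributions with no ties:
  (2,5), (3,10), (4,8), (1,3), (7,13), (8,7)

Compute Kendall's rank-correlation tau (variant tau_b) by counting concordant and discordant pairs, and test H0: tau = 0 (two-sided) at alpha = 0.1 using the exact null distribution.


Step 1: Enumerate the 15 unordered pairs (i,j) with i<j and classify each by sign(x_j-x_i) * sign(y_j-y_i).
  (1,2):dx=+1,dy=+5->C; (1,3):dx=+2,dy=+3->C; (1,4):dx=-1,dy=-2->C; (1,5):dx=+5,dy=+8->C
  (1,6):dx=+6,dy=+2->C; (2,3):dx=+1,dy=-2->D; (2,4):dx=-2,dy=-7->C; (2,5):dx=+4,dy=+3->C
  (2,6):dx=+5,dy=-3->D; (3,4):dx=-3,dy=-5->C; (3,5):dx=+3,dy=+5->C; (3,6):dx=+4,dy=-1->D
  (4,5):dx=+6,dy=+10->C; (4,6):dx=+7,dy=+4->C; (5,6):dx=+1,dy=-6->D
Step 2: C = 11, D = 4, total pairs = 15.
Step 3: tau = (C - D)/(n(n-1)/2) = (11 - 4)/15 = 0.466667.
Step 4: Exact two-sided p-value (enumerate n! = 720 permutations of y under H0): p = 0.272222.
Step 5: alpha = 0.1. fail to reject H0.

tau_b = 0.4667 (C=11, D=4), p = 0.272222, fail to reject H0.


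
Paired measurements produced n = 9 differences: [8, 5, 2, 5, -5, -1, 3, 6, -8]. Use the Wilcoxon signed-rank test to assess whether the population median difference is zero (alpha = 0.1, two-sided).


Step 1: Drop any zero differences (none here) and take |d_i|.
|d| = [8, 5, 2, 5, 5, 1, 3, 6, 8]
Step 2: Midrank |d_i| (ties get averaged ranks).
ranks: |8|->8.5, |5|->5, |2|->2, |5|->5, |5|->5, |1|->1, |3|->3, |6|->7, |8|->8.5
Step 3: Attach original signs; sum ranks with positive sign and with negative sign.
W+ = 8.5 + 5 + 2 + 5 + 3 + 7 = 30.5
W- = 5 + 1 + 8.5 = 14.5
(Check: W+ + W- = 45 should equal n(n+1)/2 = 45.)
Step 4: Test statistic W = min(W+, W-) = 14.5.
Step 5: Ties in |d|, so use the tie-corrected normal approximation.
        E[W] = n(n+1)/4 = 9*10/4 = 22.5.
        Tie groups: |d|=5 (t=3), |d|=8 (t=2); sum(t^3 - t) = 30.
        Var[W] = n(n+1)(2n+1)/24 - sum(t^3-t)/48 = 1710/24 - 30/48 = 70.625.
        z = (W - E[W]) / sqrt(Var[W]) = (14.5 - 22.5) / 8.4039 = -0.9519.
        Two-sided p = 2*Phi(z) = 0.341126.
Step 6: alpha = 0.1. fail to reject H0.

W+ = 30.5, W- = 14.5, W = min = 14.5, p = 0.341126, fail to reject H0.


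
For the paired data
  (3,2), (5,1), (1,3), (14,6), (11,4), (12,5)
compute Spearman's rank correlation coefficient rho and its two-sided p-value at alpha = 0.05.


Step 1: Rank x and y separately (midranks; no ties here).
rank(x): 3->2, 5->3, 1->1, 14->6, 11->4, 12->5
rank(y): 2->2, 1->1, 3->3, 6->6, 4->4, 5->5
Step 2: d_i = R_x(i) - R_y(i); compute d_i^2.
  (2-2)^2=0, (3-1)^2=4, (1-3)^2=4, (6-6)^2=0, (4-4)^2=0, (5-5)^2=0
sum(d^2) = 8.
Step 3: rho = 1 - 6*8 / (6*(6^2 - 1)) = 1 - 48/210 = 0.771429.
Step 4: Under H0, t = rho * sqrt((n-2)/(1-rho^2)) = 2.4247 ~ t(4).
Step 5: Two-sided p-value from the t-distribution with 4 df = 0.072397.
Step 6: alpha = 0.05. fail to reject H0.

rho = 0.7714, p = 0.072397, fail to reject H0 at alpha = 0.05.


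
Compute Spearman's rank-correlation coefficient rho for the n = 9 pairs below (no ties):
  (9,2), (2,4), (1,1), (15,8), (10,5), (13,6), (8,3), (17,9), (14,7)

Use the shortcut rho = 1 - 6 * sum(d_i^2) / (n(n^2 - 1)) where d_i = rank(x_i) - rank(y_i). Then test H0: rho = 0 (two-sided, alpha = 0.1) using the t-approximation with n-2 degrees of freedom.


Step 1: Rank x and y separately (midranks; no ties here).
rank(x): 9->4, 2->2, 1->1, 15->8, 10->5, 13->6, 8->3, 17->9, 14->7
rank(y): 2->2, 4->4, 1->1, 8->8, 5->5, 6->6, 3->3, 9->9, 7->7
Step 2: d_i = R_x(i) - R_y(i); compute d_i^2.
  (4-2)^2=4, (2-4)^2=4, (1-1)^2=0, (8-8)^2=0, (5-5)^2=0, (6-6)^2=0, (3-3)^2=0, (9-9)^2=0, (7-7)^2=0
sum(d^2) = 8.
Step 3: rho = 1 - 6*8 / (9*(9^2 - 1)) = 1 - 48/720 = 0.933333.
Step 4: Under H0, t = rho * sqrt((n-2)/(1-rho^2)) = 6.8783 ~ t(7).
Step 5: Two-sided p-value from the t-distribution with 7 df = 0.000236.
Step 6: alpha = 0.1. reject H0.

rho = 0.9333, p = 0.000236, reject H0 at alpha = 0.1.


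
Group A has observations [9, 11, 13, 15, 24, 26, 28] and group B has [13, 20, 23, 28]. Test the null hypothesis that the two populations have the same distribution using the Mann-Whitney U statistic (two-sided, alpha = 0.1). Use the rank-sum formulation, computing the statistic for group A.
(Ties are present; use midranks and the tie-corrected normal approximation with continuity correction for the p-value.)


Step 1: Combine and sort all 11 observations; assign midranks.
sorted (value, group): (9,X), (11,X), (13,X), (13,Y), (15,X), (20,Y), (23,Y), (24,X), (26,X), (28,X), (28,Y)
ranks: 9->1, 11->2, 13->3.5, 13->3.5, 15->5, 20->6, 23->7, 24->8, 26->9, 28->10.5, 28->10.5
Step 2: Rank sum for X: R1 = 1 + 2 + 3.5 + 5 + 8 + 9 + 10.5 = 39.
Step 3: U_X = R1 - n1(n1+1)/2 = 39 - 7*8/2 = 39 - 28 = 11.
       U_Y = n1*n2 - U_X = 28 - 11 = 17.
Step 4: Ties are present, so use the tie-corrected normal approximation (with continuity correction) for the p-value.
Step 5: p-value = 0.635059; compare to alpha = 0.1. fail to reject H0.

U_X = 11, p = 0.635059, fail to reject H0 at alpha = 0.1.


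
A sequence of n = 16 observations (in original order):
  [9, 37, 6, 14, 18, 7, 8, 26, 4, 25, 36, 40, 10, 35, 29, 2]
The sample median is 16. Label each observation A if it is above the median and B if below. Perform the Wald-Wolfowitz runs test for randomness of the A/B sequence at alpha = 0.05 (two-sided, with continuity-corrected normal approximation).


Step 1: Compute median = 16; label A = above, B = below.
Labels in order: BABBABBABAAABAAB  (n_A = 8, n_B = 8)
Step 2: Count runs R = 11.
Step 3: Under H0 (random ordering), E[R] = 2*n_A*n_B/(n_A+n_B) + 1 = 2*8*8/16 + 1 = 9.0000.
        Var[R] = 2*n_A*n_B*(2*n_A*n_B - n_A - n_B) / ((n_A+n_B)^2 * (n_A+n_B-1)) = 14336/3840 = 3.7333.
        SD[R] = 1.9322.
Step 4: Continuity-corrected z = (R - 0.5 - E[R]) / SD[R] = (11 - 0.5 - 9.0000) / 1.9322 = 0.7763.
Step 5: Two-sided p-value via normal approximation = 2*(1 - Phi(|z|)) = 0.437558.
Step 6: alpha = 0.05. fail to reject H0.

R = 11, z = 0.7763, p = 0.437558, fail to reject H0.


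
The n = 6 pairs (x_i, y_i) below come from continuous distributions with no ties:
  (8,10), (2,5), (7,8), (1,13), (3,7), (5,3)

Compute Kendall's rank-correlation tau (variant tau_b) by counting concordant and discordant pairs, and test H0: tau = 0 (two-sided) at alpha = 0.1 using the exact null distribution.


Step 1: Enumerate the 15 unordered pairs (i,j) with i<j and classify each by sign(x_j-x_i) * sign(y_j-y_i).
  (1,2):dx=-6,dy=-5->C; (1,3):dx=-1,dy=-2->C; (1,4):dx=-7,dy=+3->D; (1,5):dx=-5,dy=-3->C
  (1,6):dx=-3,dy=-7->C; (2,3):dx=+5,dy=+3->C; (2,4):dx=-1,dy=+8->D; (2,5):dx=+1,dy=+2->C
  (2,6):dx=+3,dy=-2->D; (3,4):dx=-6,dy=+5->D; (3,5):dx=-4,dy=-1->C; (3,6):dx=-2,dy=-5->C
  (4,5):dx=+2,dy=-6->D; (4,6):dx=+4,dy=-10->D; (5,6):dx=+2,dy=-4->D
Step 2: C = 8, D = 7, total pairs = 15.
Step 3: tau = (C - D)/(n(n-1)/2) = (8 - 7)/15 = 0.066667.
Step 4: Exact two-sided p-value (enumerate n! = 720 permutations of y under H0): p = 1.000000.
Step 5: alpha = 0.1. fail to reject H0.

tau_b = 0.0667 (C=8, D=7), p = 1.000000, fail to reject H0.


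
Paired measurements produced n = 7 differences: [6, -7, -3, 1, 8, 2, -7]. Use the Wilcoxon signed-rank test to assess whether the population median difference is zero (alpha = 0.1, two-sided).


Step 1: Drop any zero differences (none here) and take |d_i|.
|d| = [6, 7, 3, 1, 8, 2, 7]
Step 2: Midrank |d_i| (ties get averaged ranks).
ranks: |6|->4, |7|->5.5, |3|->3, |1|->1, |8|->7, |2|->2, |7|->5.5
Step 3: Attach original signs; sum ranks with positive sign and with negative sign.
W+ = 4 + 1 + 7 + 2 = 14
W- = 5.5 + 3 + 5.5 = 14
(Check: W+ + W- = 28 should equal n(n+1)/2 = 28.)
Step 4: Test statistic W = min(W+, W-) = 14.
Step 5: Ties in |d|, so use the tie-corrected normal approximation.
        E[W] = n(n+1)/4 = 7*8/4 = 14.
        Tie groups: |d|=7 (t=2); sum(t^3 - t) = 6.
        Var[W] = n(n+1)(2n+1)/24 - sum(t^3-t)/48 = 840/24 - 6/48 = 34.875.
        z = (W - E[W]) / sqrt(Var[W]) = (14 - 14) / 5.9055 = 0.0000.
        Two-sided p = 2*Phi(z) = 1.000000.
Step 6: alpha = 0.1. fail to reject H0.

W+ = 14, W- = 14, W = min = 14, p = 1.000000, fail to reject H0.


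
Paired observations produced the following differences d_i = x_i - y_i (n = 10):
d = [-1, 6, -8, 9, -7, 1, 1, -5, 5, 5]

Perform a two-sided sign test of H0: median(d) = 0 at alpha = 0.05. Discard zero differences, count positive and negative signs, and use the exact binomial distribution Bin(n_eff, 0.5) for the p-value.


Step 1: Discard zero differences. Original n = 10; n_eff = number of nonzero differences = 10.
Nonzero differences (with sign): -1, +6, -8, +9, -7, +1, +1, -5, +5, +5
Step 2: Count signs: positive = 6, negative = 4.
Step 3: Under H0: P(positive) = 0.5, so the number of positives S ~ Bin(10, 0.5).
Step 4: Two-sided exact p-value = sum of Bin(10,0.5) probabilities at or below the observed probability = 0.753906.
Step 5: alpha = 0.05. fail to reject H0.

n_eff = 10, pos = 6, neg = 4, p = 0.753906, fail to reject H0.


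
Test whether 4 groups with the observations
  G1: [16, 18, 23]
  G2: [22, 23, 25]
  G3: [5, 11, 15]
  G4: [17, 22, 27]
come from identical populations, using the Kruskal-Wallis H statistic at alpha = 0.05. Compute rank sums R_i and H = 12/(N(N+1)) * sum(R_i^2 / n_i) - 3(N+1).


Step 1: Combine all N = 12 observations and assign midranks.
sorted (value, group, rank): (5,G3,1), (11,G3,2), (15,G3,3), (16,G1,4), (17,G4,5), (18,G1,6), (22,G2,7.5), (22,G4,7.5), (23,G1,9.5), (23,G2,9.5), (25,G2,11), (27,G4,12)
Step 2: Sum ranks within each group.
R_1 = 19.5 (n_1 = 3)
R_2 = 28 (n_2 = 3)
R_3 = 6 (n_3 = 3)
R_4 = 24.5 (n_4 = 3)
Step 3: H = 12/(N(N+1)) * sum(R_i^2/n_i) - 3(N+1)
     = 12/(12*13) * (19.5^2/3 + 28^2/3 + 6^2/3 + 24.5^2/3) - 3*13
     = 0.076923 * 600.167 - 39
     = 7.166667.
Step 4: Ties present; correction factor C = 1 - 12/(12^3 - 12) = 0.993007. Corrected H = 7.166667 / 0.993007 = 7.217136.
Step 5: Under H0, H ~ chi^2(3); p-value = 0.065290.
Step 6: alpha = 0.05. fail to reject H0.

H = 7.2171, df = 3, p = 0.065290, fail to reject H0.


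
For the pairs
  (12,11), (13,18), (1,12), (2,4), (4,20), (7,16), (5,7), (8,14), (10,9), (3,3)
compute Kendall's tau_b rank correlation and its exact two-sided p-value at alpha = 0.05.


Step 1: Enumerate the 45 unordered pairs (i,j) with i<j and classify each by sign(x_j-x_i) * sign(y_j-y_i).
  (1,2):dx=+1,dy=+7->C; (1,3):dx=-11,dy=+1->D; (1,4):dx=-10,dy=-7->C; (1,5):dx=-8,dy=+9->D
  (1,6):dx=-5,dy=+5->D; (1,7):dx=-7,dy=-4->C; (1,8):dx=-4,dy=+3->D; (1,9):dx=-2,dy=-2->C
  (1,10):dx=-9,dy=-8->C; (2,3):dx=-12,dy=-6->C; (2,4):dx=-11,dy=-14->C; (2,5):dx=-9,dy=+2->D
  (2,6):dx=-6,dy=-2->C; (2,7):dx=-8,dy=-11->C; (2,8):dx=-5,dy=-4->C; (2,9):dx=-3,dy=-9->C
  (2,10):dx=-10,dy=-15->C; (3,4):dx=+1,dy=-8->D; (3,5):dx=+3,dy=+8->C; (3,6):dx=+6,dy=+4->C
  (3,7):dx=+4,dy=-5->D; (3,8):dx=+7,dy=+2->C; (3,9):dx=+9,dy=-3->D; (3,10):dx=+2,dy=-9->D
  (4,5):dx=+2,dy=+16->C; (4,6):dx=+5,dy=+12->C; (4,7):dx=+3,dy=+3->C; (4,8):dx=+6,dy=+10->C
  (4,9):dx=+8,dy=+5->C; (4,10):dx=+1,dy=-1->D; (5,6):dx=+3,dy=-4->D; (5,7):dx=+1,dy=-13->D
  (5,8):dx=+4,dy=-6->D; (5,9):dx=+6,dy=-11->D; (5,10):dx=-1,dy=-17->C; (6,7):dx=-2,dy=-9->C
  (6,8):dx=+1,dy=-2->D; (6,9):dx=+3,dy=-7->D; (6,10):dx=-4,dy=-13->C; (7,8):dx=+3,dy=+7->C
  (7,9):dx=+5,dy=+2->C; (7,10):dx=-2,dy=-4->C; (8,9):dx=+2,dy=-5->D; (8,10):dx=-5,dy=-11->C
  (9,10):dx=-7,dy=-6->C
Step 2: C = 28, D = 17, total pairs = 45.
Step 3: tau = (C - D)/(n(n-1)/2) = (28 - 17)/45 = 0.244444.
Step 4: Exact two-sided p-value (enumerate n! = 3628800 permutations of y under H0): p = 0.380720.
Step 5: alpha = 0.05. fail to reject H0.

tau_b = 0.2444 (C=28, D=17), p = 0.380720, fail to reject H0.


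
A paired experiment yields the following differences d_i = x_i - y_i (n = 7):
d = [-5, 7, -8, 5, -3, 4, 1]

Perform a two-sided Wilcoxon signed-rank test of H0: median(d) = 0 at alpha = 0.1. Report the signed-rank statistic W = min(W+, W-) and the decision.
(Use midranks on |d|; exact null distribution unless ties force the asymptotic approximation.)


Step 1: Drop any zero differences (none here) and take |d_i|.
|d| = [5, 7, 8, 5, 3, 4, 1]
Step 2: Midrank |d_i| (ties get averaged ranks).
ranks: |5|->4.5, |7|->6, |8|->7, |5|->4.5, |3|->2, |4|->3, |1|->1
Step 3: Attach original signs; sum ranks with positive sign and with negative sign.
W+ = 6 + 4.5 + 3 + 1 = 14.5
W- = 4.5 + 7 + 2 = 13.5
(Check: W+ + W- = 28 should equal n(n+1)/2 = 28.)
Step 4: Test statistic W = min(W+, W-) = 13.5.
Step 5: Ties in |d|, so use the tie-corrected normal approximation.
        E[W] = n(n+1)/4 = 7*8/4 = 14.
        Tie groups: |d|=5 (t=2); sum(t^3 - t) = 6.
        Var[W] = n(n+1)(2n+1)/24 - sum(t^3-t)/48 = 840/24 - 6/48 = 34.875.
        z = (W - E[W]) / sqrt(Var[W]) = (13.5 - 14) / 5.9055 = -0.0847.
        Two-sided p = 2*Phi(z) = 0.932526.
Step 6: alpha = 0.1. fail to reject H0.

W+ = 14.5, W- = 13.5, W = min = 13.5, p = 0.932526, fail to reject H0.


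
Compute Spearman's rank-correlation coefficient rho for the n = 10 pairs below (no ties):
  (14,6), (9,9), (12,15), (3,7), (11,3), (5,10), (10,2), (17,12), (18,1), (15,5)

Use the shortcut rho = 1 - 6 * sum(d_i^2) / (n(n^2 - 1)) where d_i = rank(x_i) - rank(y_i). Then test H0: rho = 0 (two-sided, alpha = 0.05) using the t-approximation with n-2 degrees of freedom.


Step 1: Rank x and y separately (midranks; no ties here).
rank(x): 14->7, 9->3, 12->6, 3->1, 11->5, 5->2, 10->4, 17->9, 18->10, 15->8
rank(y): 6->5, 9->7, 15->10, 7->6, 3->3, 10->8, 2->2, 12->9, 1->1, 5->4
Step 2: d_i = R_x(i) - R_y(i); compute d_i^2.
  (7-5)^2=4, (3-7)^2=16, (6-10)^2=16, (1-6)^2=25, (5-3)^2=4, (2-8)^2=36, (4-2)^2=4, (9-9)^2=0, (10-1)^2=81, (8-4)^2=16
sum(d^2) = 202.
Step 3: rho = 1 - 6*202 / (10*(10^2 - 1)) = 1 - 1212/990 = -0.224242.
Step 4: Under H0, t = rho * sqrt((n-2)/(1-rho^2)) = -0.6508 ~ t(8).
Step 5: Two-sided p-value from the t-distribution with 8 df = 0.533401.
Step 6: alpha = 0.05. fail to reject H0.

rho = -0.2242, p = 0.533401, fail to reject H0 at alpha = 0.05.


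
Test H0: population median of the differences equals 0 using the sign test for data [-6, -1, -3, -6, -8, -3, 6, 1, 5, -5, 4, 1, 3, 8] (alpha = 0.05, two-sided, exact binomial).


Step 1: Discard zero differences. Original n = 14; n_eff = number of nonzero differences = 14.
Nonzero differences (with sign): -6, -1, -3, -6, -8, -3, +6, +1, +5, -5, +4, +1, +3, +8
Step 2: Count signs: positive = 7, negative = 7.
Step 3: Under H0: P(positive) = 0.5, so the number of positives S ~ Bin(14, 0.5).
Step 4: Two-sided exact p-value = sum of Bin(14,0.5) probabilities at or below the observed probability = 1.000000.
Step 5: alpha = 0.05. fail to reject H0.

n_eff = 14, pos = 7, neg = 7, p = 1.000000, fail to reject H0.


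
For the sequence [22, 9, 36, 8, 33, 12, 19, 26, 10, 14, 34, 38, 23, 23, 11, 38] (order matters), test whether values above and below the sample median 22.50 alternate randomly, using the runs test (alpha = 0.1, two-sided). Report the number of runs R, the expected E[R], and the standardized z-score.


Step 1: Compute median = 22.50; label A = above, B = below.
Labels in order: BBABABBABBAAAABA  (n_A = 8, n_B = 8)
Step 2: Count runs R = 10.
Step 3: Under H0 (random ordering), E[R] = 2*n_A*n_B/(n_A+n_B) + 1 = 2*8*8/16 + 1 = 9.0000.
        Var[R] = 2*n_A*n_B*(2*n_A*n_B - n_A - n_B) / ((n_A+n_B)^2 * (n_A+n_B-1)) = 14336/3840 = 3.7333.
        SD[R] = 1.9322.
Step 4: Continuity-corrected z = (R - 0.5 - E[R]) / SD[R] = (10 - 0.5 - 9.0000) / 1.9322 = 0.2588.
Step 5: Two-sided p-value via normal approximation = 2*(1 - Phi(|z|)) = 0.795809.
Step 6: alpha = 0.1. fail to reject H0.

R = 10, z = 0.2588, p = 0.795809, fail to reject H0.


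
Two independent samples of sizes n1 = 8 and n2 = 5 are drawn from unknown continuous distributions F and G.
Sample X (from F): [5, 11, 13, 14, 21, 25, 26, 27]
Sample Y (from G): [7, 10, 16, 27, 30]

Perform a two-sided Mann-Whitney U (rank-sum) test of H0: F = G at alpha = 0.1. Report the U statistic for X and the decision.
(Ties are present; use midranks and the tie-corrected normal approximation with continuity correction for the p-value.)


Step 1: Combine and sort all 13 observations; assign midranks.
sorted (value, group): (5,X), (7,Y), (10,Y), (11,X), (13,X), (14,X), (16,Y), (21,X), (25,X), (26,X), (27,X), (27,Y), (30,Y)
ranks: 5->1, 7->2, 10->3, 11->4, 13->5, 14->6, 16->7, 21->8, 25->9, 26->10, 27->11.5, 27->11.5, 30->13
Step 2: Rank sum for X: R1 = 1 + 4 + 5 + 6 + 8 + 9 + 10 + 11.5 = 54.5.
Step 3: U_X = R1 - n1(n1+1)/2 = 54.5 - 8*9/2 = 54.5 - 36 = 18.5.
       U_Y = n1*n2 - U_X = 40 - 18.5 = 21.5.
Step 4: Ties are present, so use the tie-corrected normal approximation (with continuity correction) for the p-value.
Step 5: p-value = 0.883458; compare to alpha = 0.1. fail to reject H0.

U_X = 18.5, p = 0.883458, fail to reject H0 at alpha = 0.1.


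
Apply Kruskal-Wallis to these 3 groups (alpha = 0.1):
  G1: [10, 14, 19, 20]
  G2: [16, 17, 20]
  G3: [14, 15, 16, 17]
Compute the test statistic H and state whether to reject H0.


Step 1: Combine all N = 11 observations and assign midranks.
sorted (value, group, rank): (10,G1,1), (14,G1,2.5), (14,G3,2.5), (15,G3,4), (16,G2,5.5), (16,G3,5.5), (17,G2,7.5), (17,G3,7.5), (19,G1,9), (20,G1,10.5), (20,G2,10.5)
Step 2: Sum ranks within each group.
R_1 = 23 (n_1 = 4)
R_2 = 23.5 (n_2 = 3)
R_3 = 19.5 (n_3 = 4)
Step 3: H = 12/(N(N+1)) * sum(R_i^2/n_i) - 3(N+1)
     = 12/(11*12) * (23^2/4 + 23.5^2/3 + 19.5^2/4) - 3*12
     = 0.090909 * 411.396 - 36
     = 1.399621.
Step 4: Ties present; correction factor C = 1 - 24/(11^3 - 11) = 0.981818. Corrected H = 1.399621 / 0.981818 = 1.425540.
Step 5: Under H0, H ~ chi^2(2); p-value = 0.490284.
Step 6: alpha = 0.1. fail to reject H0.

H = 1.4255, df = 2, p = 0.490284, fail to reject H0.


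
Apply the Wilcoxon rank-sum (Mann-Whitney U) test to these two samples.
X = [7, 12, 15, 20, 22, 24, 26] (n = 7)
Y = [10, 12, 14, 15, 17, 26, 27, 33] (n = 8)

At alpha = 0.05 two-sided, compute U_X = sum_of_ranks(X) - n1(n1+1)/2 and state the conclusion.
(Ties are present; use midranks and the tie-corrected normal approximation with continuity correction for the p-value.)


Step 1: Combine and sort all 15 observations; assign midranks.
sorted (value, group): (7,X), (10,Y), (12,X), (12,Y), (14,Y), (15,X), (15,Y), (17,Y), (20,X), (22,X), (24,X), (26,X), (26,Y), (27,Y), (33,Y)
ranks: 7->1, 10->2, 12->3.5, 12->3.5, 14->5, 15->6.5, 15->6.5, 17->8, 20->9, 22->10, 24->11, 26->12.5, 26->12.5, 27->14, 33->15
Step 2: Rank sum for X: R1 = 1 + 3.5 + 6.5 + 9 + 10 + 11 + 12.5 = 53.5.
Step 3: U_X = R1 - n1(n1+1)/2 = 53.5 - 7*8/2 = 53.5 - 28 = 25.5.
       U_Y = n1*n2 - U_X = 56 - 25.5 = 30.5.
Step 4: Ties are present, so use the tie-corrected normal approximation (with continuity correction) for the p-value.
Step 5: p-value = 0.816478; compare to alpha = 0.05. fail to reject H0.

U_X = 25.5, p = 0.816478, fail to reject H0 at alpha = 0.05.


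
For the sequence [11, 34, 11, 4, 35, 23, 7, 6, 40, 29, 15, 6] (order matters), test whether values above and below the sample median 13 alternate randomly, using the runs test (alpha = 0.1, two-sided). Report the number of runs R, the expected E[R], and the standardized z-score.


Step 1: Compute median = 13; label A = above, B = below.
Labels in order: BABBAABBAAAB  (n_A = 6, n_B = 6)
Step 2: Count runs R = 7.
Step 3: Under H0 (random ordering), E[R] = 2*n_A*n_B/(n_A+n_B) + 1 = 2*6*6/12 + 1 = 7.0000.
        Var[R] = 2*n_A*n_B*(2*n_A*n_B - n_A - n_B) / ((n_A+n_B)^2 * (n_A+n_B-1)) = 4320/1584 = 2.7273.
        SD[R] = 1.6514.
Step 4: R = E[R], so z = 0 with no continuity correction.
Step 5: Two-sided p-value via normal approximation = 2*(1 - Phi(|z|)) = 1.000000.
Step 6: alpha = 0.1. fail to reject H0.

R = 7, z = 0.0000, p = 1.000000, fail to reject H0.


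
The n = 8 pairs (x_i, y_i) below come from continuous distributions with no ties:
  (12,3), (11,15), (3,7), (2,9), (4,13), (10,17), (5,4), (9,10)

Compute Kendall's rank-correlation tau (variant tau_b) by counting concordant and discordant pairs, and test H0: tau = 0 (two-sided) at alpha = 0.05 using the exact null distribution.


Step 1: Enumerate the 28 unordered pairs (i,j) with i<j and classify each by sign(x_j-x_i) * sign(y_j-y_i).
  (1,2):dx=-1,dy=+12->D; (1,3):dx=-9,dy=+4->D; (1,4):dx=-10,dy=+6->D; (1,5):dx=-8,dy=+10->D
  (1,6):dx=-2,dy=+14->D; (1,7):dx=-7,dy=+1->D; (1,8):dx=-3,dy=+7->D; (2,3):dx=-8,dy=-8->C
  (2,4):dx=-9,dy=-6->C; (2,5):dx=-7,dy=-2->C; (2,6):dx=-1,dy=+2->D; (2,7):dx=-6,dy=-11->C
  (2,8):dx=-2,dy=-5->C; (3,4):dx=-1,dy=+2->D; (3,5):dx=+1,dy=+6->C; (3,6):dx=+7,dy=+10->C
  (3,7):dx=+2,dy=-3->D; (3,8):dx=+6,dy=+3->C; (4,5):dx=+2,dy=+4->C; (4,6):dx=+8,dy=+8->C
  (4,7):dx=+3,dy=-5->D; (4,8):dx=+7,dy=+1->C; (5,6):dx=+6,dy=+4->C; (5,7):dx=+1,dy=-9->D
  (5,8):dx=+5,dy=-3->D; (6,7):dx=-5,dy=-13->C; (6,8):dx=-1,dy=-7->C; (7,8):dx=+4,dy=+6->C
Step 2: C = 15, D = 13, total pairs = 28.
Step 3: tau = (C - D)/(n(n-1)/2) = (15 - 13)/28 = 0.071429.
Step 4: Exact two-sided p-value (enumerate n! = 40320 permutations of y under H0): p = 0.904861.
Step 5: alpha = 0.05. fail to reject H0.

tau_b = 0.0714 (C=15, D=13), p = 0.904861, fail to reject H0.


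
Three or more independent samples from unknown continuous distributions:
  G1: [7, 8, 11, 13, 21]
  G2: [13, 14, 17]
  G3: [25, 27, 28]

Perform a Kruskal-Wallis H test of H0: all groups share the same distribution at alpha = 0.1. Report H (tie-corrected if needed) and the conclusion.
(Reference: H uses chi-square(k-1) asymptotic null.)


Step 1: Combine all N = 11 observations and assign midranks.
sorted (value, group, rank): (7,G1,1), (8,G1,2), (11,G1,3), (13,G1,4.5), (13,G2,4.5), (14,G2,6), (17,G2,7), (21,G1,8), (25,G3,9), (27,G3,10), (28,G3,11)
Step 2: Sum ranks within each group.
R_1 = 18.5 (n_1 = 5)
R_2 = 17.5 (n_2 = 3)
R_3 = 30 (n_3 = 3)
Step 3: H = 12/(N(N+1)) * sum(R_i^2/n_i) - 3(N+1)
     = 12/(11*12) * (18.5^2/5 + 17.5^2/3 + 30^2/3) - 3*12
     = 0.090909 * 470.533 - 36
     = 6.775758.
Step 4: Ties present; correction factor C = 1 - 6/(11^3 - 11) = 0.995455. Corrected H = 6.775758 / 0.995455 = 6.806697.
Step 5: Under H0, H ~ chi^2(2); p-value = 0.033262.
Step 6: alpha = 0.1. reject H0.

H = 6.8067, df = 2, p = 0.033262, reject H0.


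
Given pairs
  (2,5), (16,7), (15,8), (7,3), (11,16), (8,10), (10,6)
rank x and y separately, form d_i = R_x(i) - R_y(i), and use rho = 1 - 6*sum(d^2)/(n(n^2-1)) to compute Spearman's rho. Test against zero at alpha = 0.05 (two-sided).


Step 1: Rank x and y separately (midranks; no ties here).
rank(x): 2->1, 16->7, 15->6, 7->2, 11->5, 8->3, 10->4
rank(y): 5->2, 7->4, 8->5, 3->1, 16->7, 10->6, 6->3
Step 2: d_i = R_x(i) - R_y(i); compute d_i^2.
  (1-2)^2=1, (7-4)^2=9, (6-5)^2=1, (2-1)^2=1, (5-7)^2=4, (3-6)^2=9, (4-3)^2=1
sum(d^2) = 26.
Step 3: rho = 1 - 6*26 / (7*(7^2 - 1)) = 1 - 156/336 = 0.535714.
Step 4: Under H0, t = rho * sqrt((n-2)/(1-rho^2)) = 1.4186 ~ t(5).
Step 5: Two-sided p-value from the t-distribution with 5 df = 0.215217.
Step 6: alpha = 0.05. fail to reject H0.

rho = 0.5357, p = 0.215217, fail to reject H0 at alpha = 0.05.


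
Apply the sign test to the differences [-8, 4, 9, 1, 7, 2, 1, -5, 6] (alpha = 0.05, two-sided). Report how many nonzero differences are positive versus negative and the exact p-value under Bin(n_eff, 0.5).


Step 1: Discard zero differences. Original n = 9; n_eff = number of nonzero differences = 9.
Nonzero differences (with sign): -8, +4, +9, +1, +7, +2, +1, -5, +6
Step 2: Count signs: positive = 7, negative = 2.
Step 3: Under H0: P(positive) = 0.5, so the number of positives S ~ Bin(9, 0.5).
Step 4: Two-sided exact p-value = sum of Bin(9,0.5) probabilities at or below the observed probability = 0.179688.
Step 5: alpha = 0.05. fail to reject H0.

n_eff = 9, pos = 7, neg = 2, p = 0.179688, fail to reject H0.
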